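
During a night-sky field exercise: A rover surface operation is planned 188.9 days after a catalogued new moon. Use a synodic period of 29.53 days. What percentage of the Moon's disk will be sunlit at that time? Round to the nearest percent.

188.9/29.53 = 6.397 lunations, so 6 complete cycles and 11.72 d into the next.
Elongation θ = 360° × 11.72/29.53 ≈ 142.9°.
Illuminated fraction = (1 − cos 142.9°)/2 = (1 − (-0.797))/2 ≈ 0.899, so 90%.

90%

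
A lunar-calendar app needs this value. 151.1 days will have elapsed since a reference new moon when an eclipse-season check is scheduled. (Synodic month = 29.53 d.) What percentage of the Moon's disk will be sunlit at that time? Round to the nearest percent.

13%

151.1/29.53 = 5.117 lunations, so 5 complete cycles and 3.45 d into the next.
Elongation θ = 360° × 3.45/29.53 ≈ 42.1°.
cos 42.1° = 0.742, so f = (1 − 0.742)/2 = 0.129, so 13%.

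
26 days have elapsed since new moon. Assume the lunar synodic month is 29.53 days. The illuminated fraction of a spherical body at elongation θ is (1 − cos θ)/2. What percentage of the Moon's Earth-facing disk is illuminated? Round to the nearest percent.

13%

The Moon has covered 26/29.53 of its cycle, so θ ≈ 360° × 26/29.53 = 317.0°.
Illuminated fraction = (1 − cos 317.0°)/2 = (1 − 0.731)/2 ≈ 0.135, so 13%.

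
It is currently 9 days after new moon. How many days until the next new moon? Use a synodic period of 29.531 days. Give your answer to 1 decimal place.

The next new moon completes the synodic month: 29.531 − 9 = 20.531 days.

20.5 days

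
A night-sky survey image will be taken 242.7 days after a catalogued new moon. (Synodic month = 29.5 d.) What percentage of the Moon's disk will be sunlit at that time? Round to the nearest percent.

43%

242.7 d spans 8 complete synodic months (8 × 29.5 = 236.00 d) plus 6.70 d.
The Moon has covered 6.70/29.5 of its cycle, so θ ≈ 360° × 6.70/29.5 = 81.8°.
Illuminated fraction = (1 − cos 81.8°)/2 = (1 − 0.143)/2 ≈ 0.428, so 43%.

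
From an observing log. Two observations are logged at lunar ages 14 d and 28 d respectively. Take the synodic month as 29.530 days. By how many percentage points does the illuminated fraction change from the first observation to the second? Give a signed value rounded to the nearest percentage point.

First observation: θ = 360°·14/29.530 = 170.7°, so f = 0.993.
Second observation: θ = 341.3°, f = 0.026.
Δf = 0.026 − 0.993 = -0.967, i.e. -97 pp.

-97 percentage points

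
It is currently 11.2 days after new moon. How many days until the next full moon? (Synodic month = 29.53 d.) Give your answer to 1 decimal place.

Full moon is 0.5 of the way through the cycle: age 0.5 × 29.53 = 14.765 d.
So 3.565 days remain (14.765 − 11.2).

3.6 days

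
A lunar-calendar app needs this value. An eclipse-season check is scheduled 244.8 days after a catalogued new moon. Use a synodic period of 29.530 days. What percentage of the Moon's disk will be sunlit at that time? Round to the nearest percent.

244.8 d spans 8 complete synodic months (8 × 29.530 = 236.24 d) plus 8.56 d.
Elongation θ = 360° × 8.56/29.530 ≈ 104.4°.
cos 104.4° = (-0.248), so f = (1 − (-0.248))/2 = 0.624, so 62%.

62%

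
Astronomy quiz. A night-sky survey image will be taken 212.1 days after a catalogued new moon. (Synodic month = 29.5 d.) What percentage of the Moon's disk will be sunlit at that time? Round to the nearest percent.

32%

212.1 d spans 7 complete synodic months (7 × 29.5 = 206.50 d) plus 5.60 d.
Elongation θ = 360° × 5.60/29.5 ≈ 68.3°.
With cos θ = 0.369, the lit fraction is (1 − 0.369)/2 ≈ 0.315, so 32%.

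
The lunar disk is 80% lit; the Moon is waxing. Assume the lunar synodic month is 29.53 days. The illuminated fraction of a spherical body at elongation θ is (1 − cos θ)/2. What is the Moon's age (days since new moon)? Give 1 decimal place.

From f = (1 − cos θ)/2: cos θ = 1 − 2×0.80 = -0.600; arccos → 126.9°.
Before full moon the principal value applies: θ = 126.9°.
At 360°/29.53 d per day, 126.9° corresponds to 10.41 days.

10.4 days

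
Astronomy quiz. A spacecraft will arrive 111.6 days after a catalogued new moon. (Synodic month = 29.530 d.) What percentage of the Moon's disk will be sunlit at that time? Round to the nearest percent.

Reduce mod P: 111.6 − 3×29.530 = 23.01 d into the current lunation.
Phase angle: θ = 360°·(23.01 d)/(29.530 d) = 280.5°.
With cos θ = 0.182, the lit fraction is (1 − 0.182)/2 ≈ 0.409, so 41%.

41%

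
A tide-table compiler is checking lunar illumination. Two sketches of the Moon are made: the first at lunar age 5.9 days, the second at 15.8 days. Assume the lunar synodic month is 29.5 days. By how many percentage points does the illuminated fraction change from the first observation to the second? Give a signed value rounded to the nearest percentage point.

+64 pp

θ₁ = 360° × 5.9/29.5 = 72.0°, f₁ = (1 − cos θ₁)/2 = 0.345.
θ₂ = 360° × 15.8/29.5 = 192.8°, f₂ = (1 − cos θ₂)/2 = 0.988.
Change = f₂ − f₁ = +0.642 → +64 percentage points.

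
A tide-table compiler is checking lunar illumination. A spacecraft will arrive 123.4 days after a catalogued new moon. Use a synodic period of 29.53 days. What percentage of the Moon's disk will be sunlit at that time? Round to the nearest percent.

123.4/29.53 = 4.179 lunations, so 4 complete cycles and 5.28 d into the next.
The Moon has covered 5.28/29.53 of its cycle, so θ ≈ 360° × 5.28/29.53 = 64.4°.
With cos θ = 0.433, the lit fraction is (1 − 0.433)/2 ≈ 0.284, so 28%.

28%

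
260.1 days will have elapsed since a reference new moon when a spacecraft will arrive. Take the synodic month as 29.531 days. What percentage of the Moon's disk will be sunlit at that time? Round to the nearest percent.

Reduce mod P: 260.1 − 8×29.531 = 23.85 d into the current lunation.
Elongation θ = 360° × 23.85/29.531 ≈ 290.8°.
Illuminated fraction = (1 − cos 290.8°)/2 = (1 − 0.355)/2 ≈ 0.323, so 32%.

32%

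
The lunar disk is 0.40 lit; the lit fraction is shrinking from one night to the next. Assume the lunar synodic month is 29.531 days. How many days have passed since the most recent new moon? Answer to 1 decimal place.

cos θ = 1 − 2f = 0.200, giving a principal value of 78.5°.
Waning ⇒ past full, so θ = 360° − 78.5° = 281.5°.
That fraction of the synodic month is 281.5/360 × 29.531 d ≈ 23.09 d.

23.1 days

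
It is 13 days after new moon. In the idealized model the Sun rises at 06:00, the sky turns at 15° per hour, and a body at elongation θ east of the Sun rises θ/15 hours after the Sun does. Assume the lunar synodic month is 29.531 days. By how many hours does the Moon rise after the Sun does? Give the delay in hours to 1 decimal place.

The Moon has covered 13/29.531 of its cycle, so θ ≈ 360° × 13/29.531 = 158.5°.
At 15° of sky rotation per hour, 158.5° corresponds to a 10.57 h lag.
So the Moon rises 10.57 h after the Sun.

10.6 h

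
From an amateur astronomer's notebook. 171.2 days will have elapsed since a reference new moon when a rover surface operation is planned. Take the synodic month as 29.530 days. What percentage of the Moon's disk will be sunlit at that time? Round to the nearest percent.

171.2 d spans 5 complete synodic months (5 × 29.530 = 147.65 d) plus 23.55 d.
Elongation θ = 360° × 23.55/29.530 ≈ 287.1°.
With cos θ = 0.294, the lit fraction is (1 − 0.294)/2 ≈ 0.353, so 35%.

35%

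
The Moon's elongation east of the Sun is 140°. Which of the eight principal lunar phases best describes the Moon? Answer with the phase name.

140° lies in the waxing gibbous sector of the 8-phase cycle.

waxing gibbous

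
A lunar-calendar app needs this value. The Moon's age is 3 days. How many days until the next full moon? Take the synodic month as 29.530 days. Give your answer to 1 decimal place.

11.8 days

Full moon is 0.5 of the way through the cycle: age 0.5 × 29.530 = 14.765 d.
So 11.765 days remain (14.765 − 3).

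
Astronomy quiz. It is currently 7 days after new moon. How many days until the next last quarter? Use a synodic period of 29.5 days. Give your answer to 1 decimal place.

15.1 days

Last quarter occurs at elongation 270°, i.e. at age 29.5 × 270/360 = 22.125 d.
So 15.125 days remain (22.125 − 7).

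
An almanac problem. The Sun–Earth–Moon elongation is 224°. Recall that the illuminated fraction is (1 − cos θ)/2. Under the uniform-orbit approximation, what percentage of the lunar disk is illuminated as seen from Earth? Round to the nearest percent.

f = (1 − cos 224°)/2 = (1 − (-0.719))/2 ≈ 0.860, i.e. 86%.

86%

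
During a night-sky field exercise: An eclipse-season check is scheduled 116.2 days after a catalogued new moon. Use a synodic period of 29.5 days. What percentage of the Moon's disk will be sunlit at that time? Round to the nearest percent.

116.2 d spans 3 complete synodic months (3 × 29.5 = 88.50 d) plus 27.70 d.
Phase angle: θ = 360°·(27.70 d)/(29.5 d) = 338.0°.
Illuminated fraction = (1 − cos 338.0°)/2 = (1 − 0.927)/2 ≈ 0.036, so 4%.

4%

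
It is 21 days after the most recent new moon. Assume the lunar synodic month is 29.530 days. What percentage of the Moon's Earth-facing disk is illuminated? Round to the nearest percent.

62%

The Moon has covered 21/29.530 of its cycle, so θ ≈ 360° × 21/29.530 = 256.0°.
Illuminated fraction = (1 − cos 256.0°)/2 = (1 − (-0.242))/2 ≈ 0.621, so 62%.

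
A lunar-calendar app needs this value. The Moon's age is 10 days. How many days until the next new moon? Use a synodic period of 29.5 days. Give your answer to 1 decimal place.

19.5 days

One full lunation from the last new moon is 29.5 d; remaining = 29.5 − 10 = 19.500 d.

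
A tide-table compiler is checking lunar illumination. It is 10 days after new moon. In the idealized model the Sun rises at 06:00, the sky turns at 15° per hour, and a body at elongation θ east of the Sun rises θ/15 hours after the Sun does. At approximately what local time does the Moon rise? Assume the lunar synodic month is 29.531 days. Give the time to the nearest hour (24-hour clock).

14:00

Elongation θ = 360° × 10/29.531 ≈ 121.9°.
At 15° of sky rotation per hour, 121.9° corresponds to a 8.13 h lag.
06:00 + 8.13 h ≈ 14:08 → 14:00 to the nearest hour.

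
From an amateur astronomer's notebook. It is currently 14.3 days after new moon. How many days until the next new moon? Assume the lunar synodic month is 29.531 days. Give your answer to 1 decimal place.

15.2 days

One full lunation from the last new moon is 29.531 d; remaining = 29.531 − 14.3 = 15.231 d.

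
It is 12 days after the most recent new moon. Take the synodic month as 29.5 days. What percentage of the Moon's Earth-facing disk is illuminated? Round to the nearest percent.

Elongation θ = 360° × 12/29.5 ≈ 146.4°.
cos 146.4° = (-0.833), so f = (1 − (-0.833))/2 = 0.917, so 92%.

92%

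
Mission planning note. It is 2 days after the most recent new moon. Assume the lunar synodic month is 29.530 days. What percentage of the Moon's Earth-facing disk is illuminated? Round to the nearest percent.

The Moon has covered 2/29.530 of its cycle, so θ ≈ 360° × 2/29.530 = 24.4°.
Illuminated fraction = (1 − cos 24.4°)/2 = (1 − 0.911)/2 ≈ 0.045, so 4%.

4%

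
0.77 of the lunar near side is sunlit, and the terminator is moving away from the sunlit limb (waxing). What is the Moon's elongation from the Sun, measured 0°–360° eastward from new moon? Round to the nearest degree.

Invert f = (1 − cos θ)/2 to get cos θ = 1 − 2(0.77) = -0.540, hence θ₀ = arccos -0.540 = 122.7°.
Waxing ⇒ before full, so θ = 122.7°.

123°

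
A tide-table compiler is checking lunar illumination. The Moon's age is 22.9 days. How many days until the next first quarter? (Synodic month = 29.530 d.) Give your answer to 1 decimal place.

First quarter is 0.25 of the way through the cycle: age 0.25 × 29.530 = 7.383 d.
Already past this cycle's first quarter; the next is at 7.383 + 29.530 = 36.913 d, so 36.913 − 22.9 = 14.013 days.

14.0 days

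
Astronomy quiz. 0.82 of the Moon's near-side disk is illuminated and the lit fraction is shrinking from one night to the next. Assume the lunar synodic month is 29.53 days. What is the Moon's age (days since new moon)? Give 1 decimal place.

From f = (1 − cos θ)/2: cos θ = 1 − 2×0.82 = -0.640; arccos → 129.8°.
Waning ⇒ past full, so θ = 360° − 129.8° = 230.2°.
At 360°/29.53 d per day, 230.2° corresponds to 18.88 days.

18.9 days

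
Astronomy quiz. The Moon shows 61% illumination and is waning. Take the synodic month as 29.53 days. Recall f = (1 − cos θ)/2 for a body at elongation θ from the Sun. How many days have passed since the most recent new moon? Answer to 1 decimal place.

21.1 days

cos θ = 1 − 2f = -0.220, giving a principal value of 102.7°.
Since the Moon is past full (waning), take the reflex angle: θ = 360° − 102.7° = 257.3°.
At 360°/29.53 d per day, 257.3° corresponds to 21.11 days.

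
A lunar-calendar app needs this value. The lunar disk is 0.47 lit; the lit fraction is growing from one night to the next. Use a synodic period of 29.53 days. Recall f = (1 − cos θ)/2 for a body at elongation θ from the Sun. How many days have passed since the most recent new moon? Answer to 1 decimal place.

7.1 days

cos θ = 1 − 2f = 0.060, giving a principal value of 86.6°.
The Moon is waxing (0°–180°), so θ = 86.6° directly.
That fraction of the synodic month is 86.6/360 × 29.53 d ≈ 7.10 d.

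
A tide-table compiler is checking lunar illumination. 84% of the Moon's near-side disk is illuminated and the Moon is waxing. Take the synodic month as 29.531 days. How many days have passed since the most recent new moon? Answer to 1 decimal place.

From f = (1 − cos θ)/2: cos θ = 1 − 2×0.84 = -0.680; arccos → 132.8°.
Waxing ⇒ before full, so θ = 132.8°.
At 360°/29.531 d per day, 132.8° corresponds to 10.90 days.

10.9 days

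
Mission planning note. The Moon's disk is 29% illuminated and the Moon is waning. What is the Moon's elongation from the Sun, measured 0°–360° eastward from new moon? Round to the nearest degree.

295°

cos θ = 1 − 2f = 0.420, giving a principal value of 65.2°.
Since the Moon is past full (waning), take the reflex angle: θ = 360° − 65.2° = 294.8°.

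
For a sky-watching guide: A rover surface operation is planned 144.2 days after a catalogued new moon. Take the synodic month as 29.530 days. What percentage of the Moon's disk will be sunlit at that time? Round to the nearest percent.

Reduce mod P: 144.2 − 4×29.530 = 26.08 d into the current lunation.
Elongation θ = 360° × 26.08/29.530 ≈ 317.9°.
Illuminated fraction = (1 − cos 317.9°)/2 = (1 − 0.742)/2 ≈ 0.129, so 13%.

13%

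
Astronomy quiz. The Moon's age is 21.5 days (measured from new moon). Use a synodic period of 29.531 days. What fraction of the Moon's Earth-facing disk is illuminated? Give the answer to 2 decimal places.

Phase angle: θ = 360°·(21.5 d)/(29.531 d) = 262.1°.
Illuminated fraction = (1 − cos 262.1°)/2 = (1 − (-0.137))/2 ≈ 0.569.

0.57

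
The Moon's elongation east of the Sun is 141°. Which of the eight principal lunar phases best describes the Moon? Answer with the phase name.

waxing gibbous

The waxing gibbous sector spans roughly 112°–158°; 141° falls inside it.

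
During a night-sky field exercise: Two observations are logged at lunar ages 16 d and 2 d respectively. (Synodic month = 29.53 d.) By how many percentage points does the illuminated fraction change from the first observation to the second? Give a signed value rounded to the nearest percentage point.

-94 percentage points

θ₁ = 360° × 16/29.53 = 195.1°, f₁ = (1 − cos θ₁)/2 = 0.983.
θ₂ = 360° × 2/29.53 = 24.4°, f₂ = (1 − cos θ₂)/2 = 0.045.
Change = f₂ − f₁ = -0.938 → -94 percentage points.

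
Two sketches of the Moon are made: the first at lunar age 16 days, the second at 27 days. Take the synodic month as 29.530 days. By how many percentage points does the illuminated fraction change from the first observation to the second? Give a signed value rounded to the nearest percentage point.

-91 percentage points

First observation: θ = 360°·16/29.530 = 195.1°, so f = 0.983.
Second observation: θ = 329.2°, f = 0.071.
Δf = 0.071 − 0.983 = -0.912, i.e. -91 pp.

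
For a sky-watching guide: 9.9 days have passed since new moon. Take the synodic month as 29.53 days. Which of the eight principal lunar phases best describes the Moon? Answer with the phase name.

θ ≈ 360° × 9.9/29.53 = 121°, which falls in the waxing gibbous sector.

waxing gibbous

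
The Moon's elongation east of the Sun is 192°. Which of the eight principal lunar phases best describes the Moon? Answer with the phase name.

The full moon sector spans roughly 158°–202°; 192° falls inside it.

full moon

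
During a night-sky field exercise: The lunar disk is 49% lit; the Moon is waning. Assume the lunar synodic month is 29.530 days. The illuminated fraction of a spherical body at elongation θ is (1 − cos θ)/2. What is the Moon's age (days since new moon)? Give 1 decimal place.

cos θ = 1 − 2f = 0.020, giving a principal value of 88.9°.
Waning ⇒ past full, so θ = 360° − 88.9° = 271.1°.
At 360°/29.530 d per day, 271.1° corresponds to 22.24 days.

22.2 days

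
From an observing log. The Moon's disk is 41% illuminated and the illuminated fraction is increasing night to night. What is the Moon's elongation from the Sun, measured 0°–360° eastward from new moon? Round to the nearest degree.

cos θ = 1 − 2f = 0.180, giving a principal value of 79.6°.
Waxing ⇒ before full, so θ = 79.6°.

80°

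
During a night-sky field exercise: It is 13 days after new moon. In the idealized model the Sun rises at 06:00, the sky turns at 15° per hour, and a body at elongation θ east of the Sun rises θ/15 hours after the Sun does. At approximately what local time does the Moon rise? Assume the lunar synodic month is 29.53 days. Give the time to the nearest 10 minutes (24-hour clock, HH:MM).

16:30

Phase angle: θ = 360°·(13 d)/(29.53 d) = 158.5°.
The Moon trails the Sun by θ/15 = 158.5/15 ≈ 10.57 hours.
06:00 + 10.566 h ≈ 16:34 → 16:30 to the nearest ten minutes.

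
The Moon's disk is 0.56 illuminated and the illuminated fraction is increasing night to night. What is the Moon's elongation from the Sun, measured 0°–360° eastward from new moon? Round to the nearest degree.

97°

Invert f = (1 − cos θ)/2 to get cos θ = 1 − 2(0.56) = -0.120, hence θ₀ = arccos -0.120 = 96.9°.
Before full moon the principal value applies: θ = 96.9°.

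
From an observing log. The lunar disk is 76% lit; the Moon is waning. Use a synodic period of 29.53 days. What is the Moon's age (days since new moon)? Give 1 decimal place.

19.6 days

From f = (1 − cos θ)/2: cos θ = 1 − 2×0.76 = -0.520; arccos → 121.3°.
A waning Moon lies in 180°–360°, so θ = 360° − 121.3° = 238.7°.
That fraction of the synodic month is 238.7/360 × 29.53 d ≈ 19.58 d.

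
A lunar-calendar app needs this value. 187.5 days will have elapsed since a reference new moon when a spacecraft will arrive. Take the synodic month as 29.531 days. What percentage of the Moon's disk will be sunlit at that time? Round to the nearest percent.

79%

187.5 d spans 6 complete synodic months (6 × 29.531 = 177.19 d) plus 10.31 d.
The Moon has covered 10.31/29.531 of its cycle, so θ ≈ 360° × 10.31/29.531 = 125.7°.
Illuminated fraction = (1 − cos 125.7°)/2 = (1 − (-0.584))/2 ≈ 0.792, so 79%.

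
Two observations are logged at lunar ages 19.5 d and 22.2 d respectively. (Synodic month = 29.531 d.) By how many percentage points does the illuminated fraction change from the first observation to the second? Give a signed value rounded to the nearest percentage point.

θ₁ = 360° × 19.5/29.531 = 237.7°, f₁ = (1 − cos θ₁)/2 = 0.767.
θ₂ = 360° × 22.2/29.531 = 270.6°, f₂ = (1 − cos θ₂)/2 = 0.494.
Change = f₂ − f₁ = -0.273 → -27 percentage points.

-27 percentage points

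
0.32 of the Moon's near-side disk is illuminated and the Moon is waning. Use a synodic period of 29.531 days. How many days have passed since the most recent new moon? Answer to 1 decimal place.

From f = (1 − cos θ)/2: cos θ = 1 − 2×0.32 = 0.360; arccos → 68.9°.
Since the Moon is past full (waning), take the reflex angle: θ = 360° − 68.9° = 291.1°.
That fraction of the synodic month is 291.1/360 × 29.531 d ≈ 23.88 d.

23.9 days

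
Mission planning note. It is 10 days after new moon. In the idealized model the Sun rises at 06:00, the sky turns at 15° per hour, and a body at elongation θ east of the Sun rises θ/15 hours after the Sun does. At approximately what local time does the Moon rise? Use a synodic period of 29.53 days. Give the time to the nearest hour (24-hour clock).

14:00

Phase angle: θ = 360°·(10 d)/(29.53 d) = 121.9°.
The Moon trails the Sun by θ/15 = 121.9/15 ≈ 8.13 hours.
06:00 + 8.13 h ≈ 14:08 → 14:00 to the nearest hour.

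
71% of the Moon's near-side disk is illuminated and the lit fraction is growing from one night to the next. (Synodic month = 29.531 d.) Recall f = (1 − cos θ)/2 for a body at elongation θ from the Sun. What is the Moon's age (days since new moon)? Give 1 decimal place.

9.4 days

From f = (1 − cos θ)/2: cos θ = 1 − 2×0.71 = -0.420; arccos → 114.8°.
Waxing ⇒ before full, so θ = 114.8°.
At 360°/29.531 d per day, 114.8° corresponds to 9.42 days.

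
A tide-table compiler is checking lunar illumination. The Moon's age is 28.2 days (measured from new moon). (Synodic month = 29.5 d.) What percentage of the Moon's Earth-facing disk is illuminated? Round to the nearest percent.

2%

The Moon has covered 28.2/29.5 of its cycle, so θ ≈ 360° × 28.2/29.5 = 344.1°.
cos 344.1° = 0.962, so f = (1 − 0.962)/2 = 0.019, so 2%.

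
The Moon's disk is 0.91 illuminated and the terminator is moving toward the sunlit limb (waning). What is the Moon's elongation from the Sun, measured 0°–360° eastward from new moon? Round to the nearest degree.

cos θ = 1 − 2f = -0.820, giving a principal value of 145.1°.
Waning ⇒ past full, so θ = 360° − 145.1° = 214.9°.

215°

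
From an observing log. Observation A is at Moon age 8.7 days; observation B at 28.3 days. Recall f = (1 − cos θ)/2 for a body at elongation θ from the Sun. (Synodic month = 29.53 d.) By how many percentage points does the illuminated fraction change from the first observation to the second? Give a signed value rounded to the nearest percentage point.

First observation: θ = 360°·8.7/29.53 = 106.1°, so f = 0.638.
Second observation: θ = 345.0°, f = 0.017.
Δf = 0.017 − 0.638 = -0.621, i.e. -62 pp.

-62 percentage points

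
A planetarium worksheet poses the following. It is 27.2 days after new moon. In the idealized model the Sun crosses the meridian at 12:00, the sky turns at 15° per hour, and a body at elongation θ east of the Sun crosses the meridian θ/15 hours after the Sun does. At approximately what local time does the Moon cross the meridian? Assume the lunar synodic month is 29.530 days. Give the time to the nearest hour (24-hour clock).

Elongation θ = 360° × 27.2/29.530 ≈ 331.6°.
At 15° of sky rotation per hour, 331.6° corresponds to a 22.11 h lag.
12:00 + 22.11 h ≈ 10:06 → 10:00 to the nearest hour.

10:00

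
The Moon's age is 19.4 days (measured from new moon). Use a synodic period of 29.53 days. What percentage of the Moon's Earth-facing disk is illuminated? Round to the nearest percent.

78%

The Moon has covered 19.4/29.53 of its cycle, so θ ≈ 360° × 19.4/29.53 = 236.5°.
cos 236.5° = (-0.552), so f = (1 − (-0.552))/2 = 0.776, so 78%.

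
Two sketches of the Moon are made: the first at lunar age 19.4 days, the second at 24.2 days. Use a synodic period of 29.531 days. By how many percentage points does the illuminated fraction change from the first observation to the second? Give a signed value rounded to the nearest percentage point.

-49 pp

First observation: θ = 360°·19.4/29.531 = 236.5°, so f = 0.776.
Second observation: θ = 295.0°, f = 0.289.
Δf = 0.289 − 0.776 = -0.487, i.e. -49 pp.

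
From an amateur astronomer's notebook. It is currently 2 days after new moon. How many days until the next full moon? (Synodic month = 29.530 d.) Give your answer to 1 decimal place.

Full moon is 0.5 of the way through the cycle: age 0.5 × 29.530 = 14.765 d.
That is 14.765 − 2 = 12.765 days ahead.

12.8 days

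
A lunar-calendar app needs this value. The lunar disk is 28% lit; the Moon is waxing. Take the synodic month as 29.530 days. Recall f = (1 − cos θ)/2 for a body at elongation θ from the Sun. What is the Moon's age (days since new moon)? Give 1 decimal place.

Invert f = (1 − cos θ)/2 to get cos θ = 1 − 2(0.28) = 0.440, hence θ₀ = arccos 0.440 = 63.9°.
The Moon is waxing (0°–180°), so θ = 63.9° directly.
That fraction of the synodic month is 63.9/360 × 29.530 d ≈ 5.24 d.

5.2 days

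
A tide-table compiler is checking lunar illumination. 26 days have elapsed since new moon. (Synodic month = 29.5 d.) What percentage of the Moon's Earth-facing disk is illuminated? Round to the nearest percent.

Elongation θ = 360° × 26/29.5 ≈ 317.3°.
Illuminated fraction = (1 − cos 317.3°)/2 = (1 − 0.735)/2 ≈ 0.133, so 13%.

13%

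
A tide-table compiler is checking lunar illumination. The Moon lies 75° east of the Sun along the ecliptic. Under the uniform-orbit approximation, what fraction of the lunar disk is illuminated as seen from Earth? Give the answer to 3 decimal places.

0.371

Half-versine of 75°: (1 − 0.259)/2 = 0.371.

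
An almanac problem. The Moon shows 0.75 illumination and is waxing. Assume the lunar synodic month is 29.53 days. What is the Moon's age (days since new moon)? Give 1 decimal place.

9.8 days

cos θ = 1 − 2f = -0.500, giving a principal value of 120.0°.
The Moon is waxing (0°–180°), so θ = 120.0° directly.
At 360°/29.53 d per day, 120.0° corresponds to 9.84 days.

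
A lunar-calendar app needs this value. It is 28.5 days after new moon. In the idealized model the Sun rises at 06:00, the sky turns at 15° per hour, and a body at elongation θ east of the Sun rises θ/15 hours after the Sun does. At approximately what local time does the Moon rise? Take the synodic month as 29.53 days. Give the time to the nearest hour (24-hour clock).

05:00

Elongation θ = 360° × 28.5/29.53 ≈ 347.4°.
At 15° of sky rotation per hour, 347.4° corresponds to a 23.16 h lag.
06:00 + 23.16 h ≈ 05:10 → 05:00 to the nearest hour.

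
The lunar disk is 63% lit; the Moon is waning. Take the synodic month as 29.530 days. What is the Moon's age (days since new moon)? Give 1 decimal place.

cos θ = 1 − 2f = -0.260, giving a principal value of 105.1°.
Waning ⇒ past full, so θ = 360° − 105.1° = 254.9°.
Age = 29.530 × 254.9°/360° ≈ 20.91 days.

20.9 days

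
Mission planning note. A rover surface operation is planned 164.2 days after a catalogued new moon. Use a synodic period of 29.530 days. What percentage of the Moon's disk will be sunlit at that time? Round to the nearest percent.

96%

Reduce mod P: 164.2 − 5×29.530 = 16.55 d into the current lunation.
The Moon has covered 16.55/29.530 of its cycle, so θ ≈ 360° × 16.55/29.530 = 201.8°.
cos 201.8° = (-0.929), so f = (1 − (-0.929))/2 = 0.964, so 96%.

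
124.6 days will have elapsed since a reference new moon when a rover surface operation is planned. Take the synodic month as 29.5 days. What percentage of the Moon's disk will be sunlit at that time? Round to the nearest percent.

42%

124.6/29.5 = 4.224 lunations, so 4 complete cycles and 6.60 d into the next.
Phase angle: θ = 360°·(6.60 d)/(29.5 d) = 80.5°.
cos 80.5° = 0.164, so f = (1 − 0.164)/2 = 0.418, so 42%.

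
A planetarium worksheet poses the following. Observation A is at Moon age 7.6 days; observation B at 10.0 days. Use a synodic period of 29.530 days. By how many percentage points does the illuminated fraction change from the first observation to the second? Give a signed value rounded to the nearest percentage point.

+24 percentage points

First observation: θ = 360°·7.6/29.530 = 92.7°, so f = 0.523.
Second observation: θ = 121.9°, f = 0.764.
Δf = 0.764 − 0.523 = +0.241, i.e. +24 pp.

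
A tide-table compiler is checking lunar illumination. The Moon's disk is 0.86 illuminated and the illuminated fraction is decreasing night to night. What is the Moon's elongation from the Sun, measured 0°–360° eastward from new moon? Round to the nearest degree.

224°

cos θ = 1 − 2f = -0.720, giving a principal value of 136.1°.
A waning Moon lies in 180°–360°, so θ = 360° − 136.1° = 223.9°.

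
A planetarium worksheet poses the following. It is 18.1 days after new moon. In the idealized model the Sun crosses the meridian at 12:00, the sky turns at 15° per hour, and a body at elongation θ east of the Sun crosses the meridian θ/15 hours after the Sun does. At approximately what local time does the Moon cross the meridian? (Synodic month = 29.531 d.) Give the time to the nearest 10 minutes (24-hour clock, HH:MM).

02:40

The Moon has covered 18.1/29.531 of its cycle, so θ ≈ 360° × 18.1/29.531 = 220.6°.
At 15° of sky rotation per hour, 220.6° corresponds to a 14.71 h lag.
12:00 + 14.710 h ≈ 02:43 → 02:40 to the nearest ten minutes.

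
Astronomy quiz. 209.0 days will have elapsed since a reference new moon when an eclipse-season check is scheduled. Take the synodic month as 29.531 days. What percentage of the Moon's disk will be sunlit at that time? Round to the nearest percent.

Reduce mod P: 209.0 − 7×29.531 = 2.28 d into the current lunation.
The Moon has covered 2.28/29.531 of its cycle, so θ ≈ 360° × 2.28/29.531 = 27.8°.
cos 27.8° = 0.884, so f = (1 − 0.884)/2 = 0.058, so 6%.

6%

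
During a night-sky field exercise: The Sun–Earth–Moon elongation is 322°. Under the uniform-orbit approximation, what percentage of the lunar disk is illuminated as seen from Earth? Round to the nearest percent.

cos 322° = 0.788, so f = (1 − 0.788)/2 = 0.106, i.e. 11%.

11%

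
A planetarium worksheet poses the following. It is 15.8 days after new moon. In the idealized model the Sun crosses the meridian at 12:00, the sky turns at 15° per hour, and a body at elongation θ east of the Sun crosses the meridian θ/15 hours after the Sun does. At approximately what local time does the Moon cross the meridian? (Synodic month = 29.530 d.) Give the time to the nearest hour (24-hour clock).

Elongation θ = 360° × 15.8/29.530 ≈ 192.6°.
At 15° of sky rotation per hour, 192.6° corresponds to a 12.84 h lag.
12:00 + 12.84 h ≈ 00:50 → 01:00 to the nearest hour.

01:00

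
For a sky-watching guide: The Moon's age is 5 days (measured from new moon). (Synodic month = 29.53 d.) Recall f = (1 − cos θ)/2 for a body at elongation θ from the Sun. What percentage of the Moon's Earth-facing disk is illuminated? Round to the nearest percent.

Phase angle: θ = 360°·(5 d)/(29.53 d) = 61.0°.
With cos θ = 0.485, the lit fraction is (1 − 0.485)/2 ≈ 0.257, so 26%.

26%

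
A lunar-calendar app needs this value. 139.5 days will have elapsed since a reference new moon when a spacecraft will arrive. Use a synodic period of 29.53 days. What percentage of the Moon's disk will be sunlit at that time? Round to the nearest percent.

139.5/29.53 = 4.724 lunations, so 4 complete cycles and 21.38 d into the next.
Elongation θ = 360° × 21.38/29.53 ≈ 260.6°.
cos 260.6° = (-0.163), so f = (1 − (-0.163))/2 = 0.581, so 58%.

58%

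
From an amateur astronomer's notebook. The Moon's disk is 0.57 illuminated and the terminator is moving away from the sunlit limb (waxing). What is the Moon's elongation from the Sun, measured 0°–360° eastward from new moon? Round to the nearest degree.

98°

From f = (1 − cos θ)/2: cos θ = 1 − 2×0.57 = -0.140; arccos → 98.0°.
Before full moon the principal value applies: θ = 98.0°.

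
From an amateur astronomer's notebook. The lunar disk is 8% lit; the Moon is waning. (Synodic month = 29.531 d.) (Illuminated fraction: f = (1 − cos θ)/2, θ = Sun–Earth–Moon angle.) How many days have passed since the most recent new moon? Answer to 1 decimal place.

26.8 days

Invert f = (1 − cos θ)/2 to get cos θ = 1 − 2(0.08) = 0.840, hence θ₀ = arccos 0.840 = 32.9°.
Since the Moon is past full (waning), take the reflex angle: θ = 360° − 32.9° = 327.1°.
That fraction of the synodic month is 327.1/360 × 29.531 d ≈ 26.84 d.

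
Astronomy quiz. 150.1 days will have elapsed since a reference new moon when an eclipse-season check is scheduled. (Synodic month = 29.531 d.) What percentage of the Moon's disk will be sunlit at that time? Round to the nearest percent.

150.1/29.531 = 5.083 lunations, so 5 complete cycles and 2.44 d into the next.
The Moon has covered 2.44/29.531 of its cycle, so θ ≈ 360° × 2.44/29.531 = 29.8°.
cos 29.8° = 0.868, so f = (1 − 0.868)/2 = 0.066, so 7%.

7%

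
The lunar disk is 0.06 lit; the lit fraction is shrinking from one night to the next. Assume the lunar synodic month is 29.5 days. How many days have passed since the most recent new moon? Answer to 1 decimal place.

Invert f = (1 − cos θ)/2 to get cos θ = 1 − 2(0.06) = 0.880, hence θ₀ = arccos 0.880 = 28.4°.
Waning ⇒ past full, so θ = 360° − 28.4° = 331.6°.
Age = 29.5 × 331.6°/360° ≈ 27.18 days.

27.2 days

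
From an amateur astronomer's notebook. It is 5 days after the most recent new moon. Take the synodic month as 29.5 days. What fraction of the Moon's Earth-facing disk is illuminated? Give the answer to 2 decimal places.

0.26

Elongation θ = 360° × 5/29.5 ≈ 61.0°.
cos 61.0° = 0.485, so f = (1 − 0.485)/2 = 0.258.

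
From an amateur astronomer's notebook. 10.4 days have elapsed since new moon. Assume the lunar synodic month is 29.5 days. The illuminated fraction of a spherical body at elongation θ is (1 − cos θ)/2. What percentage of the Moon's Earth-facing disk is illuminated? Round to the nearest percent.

Elongation θ = 360° × 10.4/29.5 ≈ 126.9°.
cos 126.9° = (-0.601), so f = (1 − (-0.601))/2 = 0.800, so 80%.

80%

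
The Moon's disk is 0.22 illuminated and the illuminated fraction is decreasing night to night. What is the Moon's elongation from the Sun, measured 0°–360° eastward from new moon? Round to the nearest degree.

304°

cos θ = 1 − 2f = 0.560, giving a principal value of 55.9°.
A waning Moon lies in 180°–360°, so θ = 360° − 55.9° = 304.1°.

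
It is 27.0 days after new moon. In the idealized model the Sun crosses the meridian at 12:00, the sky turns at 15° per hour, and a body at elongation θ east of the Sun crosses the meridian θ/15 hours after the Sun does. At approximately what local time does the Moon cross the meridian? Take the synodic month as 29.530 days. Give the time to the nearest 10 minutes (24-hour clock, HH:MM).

Phase angle: θ = 360°·(27.0 d)/(29.530 d) = 329.2°.
The Moon trails the Sun by θ/15 = 329.2/15 ≈ 21.94 hours.
12:00 + 21.944 h ≈ 09:57 → 10:00 to the nearest ten minutes.

10:00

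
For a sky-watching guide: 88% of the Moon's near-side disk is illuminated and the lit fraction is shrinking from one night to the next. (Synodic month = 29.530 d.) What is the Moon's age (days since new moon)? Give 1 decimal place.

From f = (1 − cos θ)/2: cos θ = 1 − 2×0.88 = -0.760; arccos → 139.5°.
Since the Moon is past full (waning), take the reflex angle: θ = 360° − 139.5° = 220.5°.
That fraction of the synodic month is 220.5/360 × 29.530 d ≈ 18.09 d.

18.1 days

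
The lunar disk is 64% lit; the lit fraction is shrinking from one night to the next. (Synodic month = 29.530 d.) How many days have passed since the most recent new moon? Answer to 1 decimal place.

cos θ = 1 − 2f = -0.280, giving a principal value of 106.3°.
Waning ⇒ past full, so θ = 360° − 106.3° = 253.7°.
Age = 29.530 × 253.7°/360° ≈ 20.81 days.

20.8 days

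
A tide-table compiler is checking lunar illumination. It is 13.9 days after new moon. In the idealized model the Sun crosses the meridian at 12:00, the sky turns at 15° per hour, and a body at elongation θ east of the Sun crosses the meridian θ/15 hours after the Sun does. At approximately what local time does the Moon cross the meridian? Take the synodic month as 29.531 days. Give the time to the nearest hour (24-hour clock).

23:00

Elongation θ = 360° × 13.9/29.531 ≈ 169.4°.
The Moon trails the Sun by θ/15 = 169.4/15 ≈ 11.30 hours.
12:00 + 11.30 h ≈ 23:18 → 23:00 to the nearest hour.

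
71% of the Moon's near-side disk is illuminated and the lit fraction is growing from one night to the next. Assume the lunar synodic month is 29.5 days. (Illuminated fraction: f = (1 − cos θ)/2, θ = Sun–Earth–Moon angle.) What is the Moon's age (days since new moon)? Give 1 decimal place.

9.4 days

From f = (1 − cos θ)/2: cos θ = 1 − 2×0.71 = -0.420; arccos → 114.8°.
The Moon is waxing (0°–180°), so θ = 114.8° directly.
At 360°/29.5 d per day, 114.8° corresponds to 9.41 days.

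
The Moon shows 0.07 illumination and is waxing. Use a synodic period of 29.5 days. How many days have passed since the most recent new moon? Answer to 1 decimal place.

cos θ = 1 − 2f = 0.860, giving a principal value of 30.7°.
Waxing ⇒ before full, so θ = 30.7°.
That fraction of the synodic month is 30.7/360 × 29.5 d ≈ 2.51 d.

2.5 days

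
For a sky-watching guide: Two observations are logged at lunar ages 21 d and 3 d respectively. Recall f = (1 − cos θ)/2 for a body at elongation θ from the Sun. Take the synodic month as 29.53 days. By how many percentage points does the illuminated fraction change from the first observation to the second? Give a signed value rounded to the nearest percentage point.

-52 pp

θ₁ = 360° × 21/29.53 = 256.0°, f₁ = (1 − cos θ₁)/2 = 0.621.
θ₂ = 360° × 3/29.53 = 36.6°, f₂ = (1 − cos θ₂)/2 = 0.098.
Change = f₂ − f₁ = -0.522 → -52 percentage points.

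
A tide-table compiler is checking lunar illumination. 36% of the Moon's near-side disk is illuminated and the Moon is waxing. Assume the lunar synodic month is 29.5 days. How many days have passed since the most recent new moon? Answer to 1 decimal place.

cos θ = 1 − 2f = 0.280, giving a principal value of 73.7°.
Before full moon the principal value applies: θ = 73.7°.
Age = 29.5 × 73.7°/360° ≈ 6.04 days.

6.0 days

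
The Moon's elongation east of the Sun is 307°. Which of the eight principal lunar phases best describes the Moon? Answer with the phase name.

307° lies in the waning crescent sector of the 8-phase cycle.

waning crescent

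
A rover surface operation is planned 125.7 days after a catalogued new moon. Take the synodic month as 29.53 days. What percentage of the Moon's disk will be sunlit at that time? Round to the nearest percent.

125.7/29.53 = 4.257 lunations, so 4 complete cycles and 7.58 d into the next.
Phase angle: θ = 360°·(7.58 d)/(29.53 d) = 92.4°.
Illuminated fraction = (1 − cos 92.4°)/2 = (1 − (-0.042))/2 ≈ 0.521, so 52%.

52%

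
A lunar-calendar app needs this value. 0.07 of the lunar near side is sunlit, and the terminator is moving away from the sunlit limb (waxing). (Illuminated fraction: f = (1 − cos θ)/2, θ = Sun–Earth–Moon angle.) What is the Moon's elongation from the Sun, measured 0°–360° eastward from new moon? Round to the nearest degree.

31°

cos θ = 1 − 2f = 0.860, giving a principal value of 30.7°.
Waxing ⇒ before full, so θ = 30.7°.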